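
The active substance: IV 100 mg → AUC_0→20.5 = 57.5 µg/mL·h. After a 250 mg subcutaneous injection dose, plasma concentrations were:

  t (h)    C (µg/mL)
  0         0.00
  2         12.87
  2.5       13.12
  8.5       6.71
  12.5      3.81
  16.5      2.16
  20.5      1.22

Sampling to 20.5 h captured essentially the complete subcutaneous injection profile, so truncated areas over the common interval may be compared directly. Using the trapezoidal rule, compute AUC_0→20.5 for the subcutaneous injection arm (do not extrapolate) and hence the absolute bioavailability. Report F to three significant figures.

Trapezoidal AUC_0→20.5 (subcutaneous injection):
  [0→2]: (0.00+12.87)/2 × 2 = 12.87
  [2→2.5]: (12.87+13.12)/2 × 0.5 = 6.4975
  [2.5→8.5]: (13.12+6.71)/2 × 6 = 59.49
  [8.5→12.5]: (6.71+3.81)/2 × 4 = 21.04
  [12.5→16.5]: (3.81+2.16)/2 × 4 = 11.94
  [16.5→20.5]: (2.16+1.22)/2 × 4 = 6.76
  Sum = 118.5975 µg/mL·h
F = (AUC_ev/D_ev)/(AUC_iv/D_iv) = (118.5975/250)/(57.5/100) = 0.47439/0.575 = 0.8250

F = 0.825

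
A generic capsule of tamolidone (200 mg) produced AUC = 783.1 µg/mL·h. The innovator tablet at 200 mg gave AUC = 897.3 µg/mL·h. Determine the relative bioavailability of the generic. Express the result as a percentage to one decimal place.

F_rel = 87.3%

F_rel = (AUC_test/D_test) / (AUC_ref/D_ref)
      = (783.1/200) / (897.3/200)
      = 3.9155 / 4.4865 = 0.8727 = 87.27%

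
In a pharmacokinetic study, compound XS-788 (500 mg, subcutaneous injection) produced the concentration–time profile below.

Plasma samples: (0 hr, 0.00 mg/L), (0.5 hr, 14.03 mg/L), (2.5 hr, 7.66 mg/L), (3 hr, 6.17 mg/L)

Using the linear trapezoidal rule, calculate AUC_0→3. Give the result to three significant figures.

Trapezoidal AUC_0→3:
  [0→0.5]: (0.00+14.03)/2 × 0.5 = 3.5075
  [0.5→2.5]: (14.03+7.66)/2 × 2 = 21.69
  [2.5→3]: (7.66+6.17)/2 × 0.5 = 3.4575
  Sum = 28.655 mg/L·hr

AUC = 28.7 mg/L·hr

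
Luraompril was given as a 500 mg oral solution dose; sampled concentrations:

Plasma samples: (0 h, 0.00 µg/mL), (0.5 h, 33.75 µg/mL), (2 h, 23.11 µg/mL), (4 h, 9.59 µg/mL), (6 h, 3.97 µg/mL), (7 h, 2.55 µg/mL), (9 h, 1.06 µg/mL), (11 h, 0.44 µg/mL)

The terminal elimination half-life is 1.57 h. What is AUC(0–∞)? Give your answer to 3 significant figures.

Trapezoidal AUC_0→11:
  [0→0.5]: (0.00+33.75)/2 × 0.5 = 8.4375
  [0.5→2]: (33.75+23.11)/2 × 1.5 = 42.645
  [2→4]: (23.11+9.59)/2 × 2 = 32.7
  [4→6]: (9.59+3.97)/2 × 2 = 13.56
  [6→7]: (3.97+2.55)/2 × 1 = 3.26
  [7→9]: (2.55+1.06)/2 × 2 = 3.61
  [9→11]: (1.06+0.44)/2 × 2 = 1.5
  Sum = 105.7125 µg/mL·h
k_e = ln2 / t½ = 0.693147 / 1.57 = 0.4415 h^-1
Extrapolated tail: C_last / k_e = 0.44 / 0.4415 = 0.997
AUC_0→∞ = 105.7125 + 0.997 = 106.7095 µg/mL·h

AUC = 107 µg/mL·h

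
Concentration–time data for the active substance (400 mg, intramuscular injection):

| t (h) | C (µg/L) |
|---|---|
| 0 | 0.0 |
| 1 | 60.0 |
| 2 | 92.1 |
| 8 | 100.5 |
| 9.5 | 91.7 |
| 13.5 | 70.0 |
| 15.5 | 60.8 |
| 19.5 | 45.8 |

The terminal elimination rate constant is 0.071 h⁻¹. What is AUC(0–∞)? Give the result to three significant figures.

AUC = 2140 µg/L·h

Trapezoidal AUC_0→19.5:
  [0→1]: (0.0+60.0)/2 × 1 = 30.0
  [1→2]: (60.0+92.1)/2 × 1 = 76.05
  [2→8]: (92.1+100.5)/2 × 6 = 577.8
  [8→9.5]: (100.5+91.7)/2 × 1.5 = 144.15
  [9.5→13.5]: (91.7+70.0)/2 × 4 = 323.4
  [13.5→15.5]: (70.0+60.8)/2 × 2 = 130.8
  [15.5→19.5]: (60.8+45.8)/2 × 4 = 213.2
  Sum = 1495.4 µg/L·h
Extrapolated tail: C_last / k_e = 45.8 / 0.071 = 645.070
AUC_0→∞ = 1495.4 + 645.070 = 2140.47 µg/L·h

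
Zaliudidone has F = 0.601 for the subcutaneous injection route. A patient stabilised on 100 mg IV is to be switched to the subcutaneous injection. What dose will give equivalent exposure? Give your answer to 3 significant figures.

For equal systemic exposure: F × D_ev = D_iv
D_ev = D_iv / F = 100 / 0.601 = 166.389 mg

D_subcutaneous = 166 mg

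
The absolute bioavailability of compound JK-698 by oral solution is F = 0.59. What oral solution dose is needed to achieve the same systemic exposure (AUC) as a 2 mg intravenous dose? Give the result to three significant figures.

D_oral = 3.39 mg

For equal systemic exposure: F × D_ev = D_iv
D_ev = D_iv / F = 2 / 0.59 = 3.38983 mg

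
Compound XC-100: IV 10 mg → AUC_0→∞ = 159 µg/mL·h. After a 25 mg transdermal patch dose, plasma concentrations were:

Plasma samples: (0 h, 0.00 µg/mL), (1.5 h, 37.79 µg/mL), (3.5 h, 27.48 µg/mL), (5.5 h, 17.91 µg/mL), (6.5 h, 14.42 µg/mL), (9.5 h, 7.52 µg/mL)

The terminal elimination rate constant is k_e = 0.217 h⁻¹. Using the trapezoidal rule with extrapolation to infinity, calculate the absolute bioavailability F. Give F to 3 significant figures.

F = 0.560

Trapezoidal AUC_0→9.5 (transdermal patch):
  [0→1.5]: (0.00+37.79)/2 × 1.5 = 28.3425
  [1.5→3.5]: (37.79+27.48)/2 × 2 = 65.27
  [3.5→5.5]: (27.48+17.91)/2 × 2 = 45.39
  [5.5→6.5]: (17.91+14.42)/2 × 1 = 16.165
  [6.5→9.5]: (14.42+7.52)/2 × 3 = 32.91
  Sum = 188.0775 µg/mL·h
Tail: C_last/k_e = 7.52/0.217 = 34.654
AUC_0→∞ (transdermal patch) = 188.0775 + 34.654 = 222.7315 µg/mL·h
F = (AUC_ev/D_ev)/(AUC_iv/D_iv) = (222.7315/25)/(159/10) = 8.90926/15.9 = 0.5603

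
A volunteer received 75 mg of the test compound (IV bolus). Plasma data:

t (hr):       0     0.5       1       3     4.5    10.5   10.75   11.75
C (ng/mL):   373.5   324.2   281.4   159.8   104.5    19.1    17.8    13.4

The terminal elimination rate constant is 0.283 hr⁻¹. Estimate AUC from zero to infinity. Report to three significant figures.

AUC = 1400 ng/mL·hr

Trapezoidal AUC_0→11.75:
  [0→0.5]: (373.5+324.2)/2 × 0.5 = 174.425
  [0.5→1]: (324.2+281.4)/2 × 0.5 = 151.4
  [1→3]: (281.4+159.8)/2 × 2 = 441.2
  [3→4.5]: (159.8+104.5)/2 × 1.5 = 198.225
  [4.5→10.5]: (104.5+19.1)/2 × 6 = 370.8
  [10.5→10.75]: (19.1+17.8)/2 × 0.25 = 4.6125
  [10.75→11.75]: (17.8+13.4)/2 × 1 = 15.6
  Sum = 1356.2625 ng/mL·hr
Extrapolated tail: C_last / k_e = 13.4 / 0.283 = 47.350
AUC_0→∞ = 1356.2625 + 47.350 = 1403.6125 ng/mL·hr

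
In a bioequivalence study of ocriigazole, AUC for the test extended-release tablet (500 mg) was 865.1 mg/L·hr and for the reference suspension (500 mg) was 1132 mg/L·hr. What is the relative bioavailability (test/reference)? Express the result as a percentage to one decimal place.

F_rel = 76.4%

F_rel = (AUC_test/D_test) / (AUC_ref/D_ref)
      = (865.1/500) / (1132/500)
      = 1.7302 / 2.264 = 0.7642 = 76.42%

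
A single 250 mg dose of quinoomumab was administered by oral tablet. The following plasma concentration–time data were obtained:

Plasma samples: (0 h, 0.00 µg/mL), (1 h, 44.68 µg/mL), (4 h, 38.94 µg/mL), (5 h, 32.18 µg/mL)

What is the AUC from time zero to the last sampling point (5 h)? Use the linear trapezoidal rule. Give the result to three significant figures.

Trapezoidal AUC_0→5:
  [0→1]: (0.00+44.68)/2 × 1 = 22.34
  [1→4]: (44.68+38.94)/2 × 3 = 125.43
  [4→5]: (38.94+32.18)/2 × 1 = 35.56
  Sum = 183.33 µg/mL·h

AUC = 183 µg/mL·h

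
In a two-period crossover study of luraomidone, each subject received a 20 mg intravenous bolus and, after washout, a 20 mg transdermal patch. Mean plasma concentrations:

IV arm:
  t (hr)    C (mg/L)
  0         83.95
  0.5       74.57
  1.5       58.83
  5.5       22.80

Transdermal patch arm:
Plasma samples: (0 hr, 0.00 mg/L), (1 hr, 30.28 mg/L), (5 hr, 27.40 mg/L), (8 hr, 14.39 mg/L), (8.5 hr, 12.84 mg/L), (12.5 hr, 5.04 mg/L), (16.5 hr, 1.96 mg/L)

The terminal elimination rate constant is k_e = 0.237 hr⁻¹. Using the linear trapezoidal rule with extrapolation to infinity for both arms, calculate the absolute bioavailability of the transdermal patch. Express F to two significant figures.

Trapezoidal AUC_0→5.5 (IV):
  [0→0.5]: (83.95+74.57)/2 × 0.5 = 39.63
  [0.5→1.5]: (74.57+58.83)/2 × 1 = 66.7
  [1.5→5.5]: (58.83+22.80)/2 × 4 = 163.26
  Sum = 269.59 mg/L·hr
IV tail: 22.80/0.237 = 96.203; AUC_iv,0→∞ = 269.59 + 96.203 = 365.793 mg/L·hr
Trapezoidal AUC_0→16.5 (transdermal patch):
  [0→1]: (0.00+30.28)/2 × 1 = 15.14
  [1→5]: (30.28+27.40)/2 × 4 = 115.36
  [5→8]: (27.40+14.39)/2 × 3 = 62.685
  [8→8.5]: (14.39+12.84)/2 × 0.5 = 6.8075
  [8.5→12.5]: (12.84+5.04)/2 × 4 = 35.76
  [12.5→16.5]: (5.04+1.96)/2 × 4 = 14.0
  Sum = 249.7525 mg/L·hr
transdermal patch tail: 1.96/0.237 = 8.270; AUC_ev,0→∞ = 249.7525 + 8.270 = 258.0225 mg/L·hr
F = (AUC_ev/D_ev)/(AUC_iv/D_iv) = (258.0225/20)/(365.793/20) = 12.901125/18.28965 = 0.7054

F = 0.71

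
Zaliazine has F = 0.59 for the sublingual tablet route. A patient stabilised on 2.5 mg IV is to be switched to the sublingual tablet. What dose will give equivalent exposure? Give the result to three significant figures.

For equal systemic exposure: F × D_ev = D_iv
D_ev = D_iv / F = 2.5 / 0.59 = 4.23729 mg

D_sublingual = 4.24 mg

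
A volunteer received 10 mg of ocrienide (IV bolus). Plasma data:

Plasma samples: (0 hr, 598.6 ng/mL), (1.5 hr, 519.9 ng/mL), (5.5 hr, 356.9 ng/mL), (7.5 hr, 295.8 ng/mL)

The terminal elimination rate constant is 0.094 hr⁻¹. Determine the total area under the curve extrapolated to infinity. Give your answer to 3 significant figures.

AUC = 6390 ng/mL·hr

Trapezoidal AUC_0→7.5:
  [0→1.5]: (598.6+519.9)/2 × 1.5 = 838.875
  [1.5→5.5]: (519.9+356.9)/2 × 4 = 1753.6
  [5.5→7.5]: (356.9+295.8)/2 × 2 = 652.7
  Sum = 3245.175 ng/mL·hr
Extrapolated tail: C_last / k_e = 295.8 / 0.094 = 3146.809
AUC_0→∞ = 3245.175 + 3146.809 = 6391.984 ng/mL·hr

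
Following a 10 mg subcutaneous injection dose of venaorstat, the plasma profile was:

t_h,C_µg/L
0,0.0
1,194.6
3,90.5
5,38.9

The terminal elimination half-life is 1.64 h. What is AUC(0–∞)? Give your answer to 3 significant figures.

AUC = 604 µg/L·h

Trapezoidal AUC_0→5:
  [0→1]: (0.0+194.6)/2 × 1 = 97.3
  [1→3]: (194.6+90.5)/2 × 2 = 285.1
  [3→5]: (90.5+38.9)/2 × 2 = 129.4
  Sum = 511.8 µg/L·h
k_e = ln2 / t½ = 0.693147 / 1.64 = 0.4227 h^-1
Extrapolated tail: C_last / k_e = 38.9 / 0.4227 = 92.027
AUC_0→∞ = 511.8 + 92.027 = 603.827 µg/L·h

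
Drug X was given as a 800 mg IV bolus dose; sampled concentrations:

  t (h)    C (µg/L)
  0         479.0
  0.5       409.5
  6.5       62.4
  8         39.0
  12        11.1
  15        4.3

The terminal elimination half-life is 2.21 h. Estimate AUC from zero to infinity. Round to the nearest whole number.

Trapezoidal AUC_0→15:
  [0→0.5]: (479.0+409.5)/2 × 0.5 = 222.125
  [0.5→6.5]: (409.5+62.4)/2 × 6 = 1415.7
  [6.5→8]: (62.4+39.0)/2 × 1.5 = 76.05
  [8→12]: (39.0+11.1)/2 × 4 = 100.2
  [12→15]: (11.1+4.3)/2 × 3 = 23.1
  Sum = 1837.175 µg/L·h
k_e = ln2 / t½ = 0.693147 / 2.21 = 0.3136 h^-1
Extrapolated tail: C_last / k_e = 4.3 / 0.3136 = 13.712
AUC_0→∞ = 1837.175 + 13.712 = 1850.887 µg/L·h

AUC = 1851 µg/L·h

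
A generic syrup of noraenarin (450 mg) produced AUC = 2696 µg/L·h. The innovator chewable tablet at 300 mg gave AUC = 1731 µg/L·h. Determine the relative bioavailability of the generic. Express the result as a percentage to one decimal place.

F_rel = 103.8%

F_rel = (AUC_test/D_test) / (AUC_ref/D_ref)
      = (2696/450) / (1731/300)
      = 5.99111 / 5.77 = 1.0383 = 103.83%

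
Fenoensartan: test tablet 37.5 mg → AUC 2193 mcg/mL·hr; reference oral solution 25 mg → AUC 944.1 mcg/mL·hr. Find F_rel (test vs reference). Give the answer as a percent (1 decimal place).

F_rel = 154.9%

F_rel = (AUC_test/D_test) / (AUC_ref/D_ref)
      = (2193/37.5) / (944.1/25)
      = 58.48 / 37.764 = 1.5486 = 154.86%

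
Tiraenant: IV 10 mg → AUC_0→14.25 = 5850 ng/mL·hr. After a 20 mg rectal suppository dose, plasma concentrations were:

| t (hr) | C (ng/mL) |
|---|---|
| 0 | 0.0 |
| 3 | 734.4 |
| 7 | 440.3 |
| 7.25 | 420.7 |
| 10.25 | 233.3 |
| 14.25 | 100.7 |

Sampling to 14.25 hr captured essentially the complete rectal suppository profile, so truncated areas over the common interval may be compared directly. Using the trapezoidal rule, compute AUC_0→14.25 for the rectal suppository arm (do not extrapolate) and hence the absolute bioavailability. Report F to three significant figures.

Trapezoidal AUC_0→14.25 (rectal suppository):
  [0→3]: (0.0+734.4)/2 × 3 = 1101.6
  [3→7]: (734.4+440.3)/2 × 4 = 2349.4
  [7→7.25]: (440.3+420.7)/2 × 0.25 = 107.625
  [7.25→10.25]: (420.7+233.3)/2 × 3 = 981.0
  [10.25→14.25]: (233.3+100.7)/2 × 4 = 668.0
  Sum = 5207.625 ng/mL·hr
F = (AUC_ev/D_ev)/(AUC_iv/D_iv) = (5207.625/20)/(5850/10) = 260.38125/585 = 0.4451

F = 0.445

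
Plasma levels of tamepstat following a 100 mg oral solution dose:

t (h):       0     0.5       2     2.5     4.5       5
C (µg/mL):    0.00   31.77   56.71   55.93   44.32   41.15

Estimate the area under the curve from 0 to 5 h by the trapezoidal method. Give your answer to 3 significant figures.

AUC = 224 µg/mL·h

Trapezoidal AUC_0→5:
  [0→0.5]: (0.00+31.77)/2 × 0.5 = 7.9425
  [0.5→2]: (31.77+56.71)/2 × 1.5 = 66.36
  [2→2.5]: (56.71+55.93)/2 × 0.5 = 28.16
  [2.5→4.5]: (55.93+44.32)/2 × 2 = 100.25
  [4.5→5]: (44.32+41.15)/2 × 0.5 = 21.3675
  Sum = 224.08 µg/mL·h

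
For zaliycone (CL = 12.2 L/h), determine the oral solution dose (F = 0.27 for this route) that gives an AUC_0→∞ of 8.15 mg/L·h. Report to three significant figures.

Dose = CL × AUC_0→∞ / F
     = 12.2 × 8.15 / 0.27 = 368.259 mg

Dose = 368 mg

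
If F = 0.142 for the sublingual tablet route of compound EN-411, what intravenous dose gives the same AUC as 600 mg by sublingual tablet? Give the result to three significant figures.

D_iv = 85.2 mg

Systemic exposure from an extravascular dose = F × D_ev, so the equivalent IV dose is F × D_ev.
D_iv = F × D_ev = 0.142 × 600 = 85.2 mg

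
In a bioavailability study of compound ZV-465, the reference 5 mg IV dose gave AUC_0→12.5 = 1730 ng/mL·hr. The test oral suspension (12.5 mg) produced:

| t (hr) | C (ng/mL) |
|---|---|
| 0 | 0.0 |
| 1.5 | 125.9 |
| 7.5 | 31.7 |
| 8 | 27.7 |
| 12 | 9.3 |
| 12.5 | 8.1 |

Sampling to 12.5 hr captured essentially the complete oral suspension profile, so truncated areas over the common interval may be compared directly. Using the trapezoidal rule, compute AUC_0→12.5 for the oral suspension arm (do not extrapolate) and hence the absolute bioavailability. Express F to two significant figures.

Trapezoidal AUC_0→12.5 (oral suspension):
  [0→1.5]: (0.0+125.9)/2 × 1.5 = 94.425
  [1.5→7.5]: (125.9+31.7)/2 × 6 = 472.8
  [7.5→8]: (31.7+27.7)/2 × 0.5 = 14.85
  [8→12]: (27.7+9.3)/2 × 4 = 74.0
  [12→12.5]: (9.3+8.1)/2 × 0.5 = 4.35
  Sum = 660.425 ng/mL·hr
F = (AUC_ev/D_ev)/(AUC_iv/D_iv) = (660.425/12.5)/(1730/5) = 52.834/346 = 0.1527

F = 0.15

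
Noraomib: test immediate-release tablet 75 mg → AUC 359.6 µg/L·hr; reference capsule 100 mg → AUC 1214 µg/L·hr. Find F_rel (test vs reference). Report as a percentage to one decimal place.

F_rel = (AUC_test/D_test) / (AUC_ref/D_ref)
      = (359.6/75) / (1214/100)
      = 4.79467 / 12.14 = 0.3949 = 39.49%

F_rel = 39.5%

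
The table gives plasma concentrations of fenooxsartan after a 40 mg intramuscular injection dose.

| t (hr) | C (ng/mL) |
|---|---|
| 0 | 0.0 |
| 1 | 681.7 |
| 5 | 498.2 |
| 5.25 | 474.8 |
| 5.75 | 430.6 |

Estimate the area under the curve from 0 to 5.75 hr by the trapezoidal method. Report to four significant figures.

AUC = 3049 ng/mL·hr

Trapezoidal AUC_0→5.75:
  [0→1]: (0.0+681.7)/2 × 1 = 340.85
  [1→5]: (681.7+498.2)/2 × 4 = 2359.8
  [5→5.25]: (498.2+474.8)/2 × 0.25 = 121.625
  [5.25→5.75]: (474.8+430.6)/2 × 0.5 = 226.35
  Sum = 3048.625 ng/mL·hr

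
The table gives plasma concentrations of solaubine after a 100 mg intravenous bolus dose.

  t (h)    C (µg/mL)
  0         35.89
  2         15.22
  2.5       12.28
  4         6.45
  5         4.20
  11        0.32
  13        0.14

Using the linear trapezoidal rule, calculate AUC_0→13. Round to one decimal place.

Trapezoidal AUC_0→13:
  [0→2]: (35.89+15.22)/2 × 2 = 51.11
  [2→2.5]: (15.22+12.28)/2 × 0.5 = 6.875
  [2.5→4]: (12.28+6.45)/2 × 1.5 = 14.0475
  [4→5]: (6.45+4.20)/2 × 1 = 5.325
  [5→11]: (4.20+0.32)/2 × 6 = 13.56
  [11→13]: (0.32+0.14)/2 × 2 = 0.46
  Sum = 91.3775 µg/mL·h

AUC = 91.4 µg/mL·h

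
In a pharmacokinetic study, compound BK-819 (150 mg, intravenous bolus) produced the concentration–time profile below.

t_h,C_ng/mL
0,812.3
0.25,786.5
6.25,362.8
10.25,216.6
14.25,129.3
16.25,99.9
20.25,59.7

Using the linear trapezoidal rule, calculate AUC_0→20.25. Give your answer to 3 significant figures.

Trapezoidal AUC_0→20.25:
  [0→0.25]: (812.3+786.5)/2 × 0.25 = 199.85
  [0.25→6.25]: (786.5+362.8)/2 × 6 = 3447.9
  [6.25→10.25]: (362.8+216.6)/2 × 4 = 1158.8
  [10.25→14.25]: (216.6+129.3)/2 × 4 = 691.8
  [14.25→16.25]: (129.3+99.9)/2 × 2 = 229.2
  [16.25→20.25]: (99.9+59.7)/2 × 4 = 319.2
  Sum = 6046.75 ng/mL·h

AUC = 6050 ng/mL·h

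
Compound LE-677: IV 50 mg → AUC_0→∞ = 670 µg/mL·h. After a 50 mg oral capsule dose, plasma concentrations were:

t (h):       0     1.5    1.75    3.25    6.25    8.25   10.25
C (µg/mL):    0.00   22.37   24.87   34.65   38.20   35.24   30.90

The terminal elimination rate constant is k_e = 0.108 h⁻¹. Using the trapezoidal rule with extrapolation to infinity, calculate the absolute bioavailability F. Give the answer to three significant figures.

Trapezoidal AUC_0→10.25 (oral capsule):
  [0→1.5]: (0.00+22.37)/2 × 1.5 = 16.7775
  [1.5→1.75]: (22.37+24.87)/2 × 0.25 = 5.905
  [1.75→3.25]: (24.87+34.65)/2 × 1.5 = 44.64
  [3.25→6.25]: (34.65+38.20)/2 × 3 = 109.275
  [6.25→8.25]: (38.20+35.24)/2 × 2 = 73.44
  [8.25→10.25]: (35.24+30.90)/2 × 2 = 66.14
  Sum = 316.1775 µg/mL·h
Tail: C_last/k_e = 30.90/0.108 = 286.111
AUC_0→∞ (oral capsule) = 316.1775 + 286.111 = 602.2885 µg/mL·h
F = (AUC_ev/D_ev)/(AUC_iv/D_iv) = (602.2885/50)/(670/50) = 12.04577/13.4 = 0.8989

F = 0.899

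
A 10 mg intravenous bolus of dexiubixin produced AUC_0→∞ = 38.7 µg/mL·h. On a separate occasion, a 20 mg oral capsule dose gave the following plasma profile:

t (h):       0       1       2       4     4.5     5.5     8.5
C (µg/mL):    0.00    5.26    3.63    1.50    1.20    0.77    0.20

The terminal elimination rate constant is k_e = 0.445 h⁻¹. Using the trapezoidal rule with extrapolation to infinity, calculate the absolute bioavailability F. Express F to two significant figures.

F = 0.20

Trapezoidal AUC_0→8.5 (oral capsule):
  [0→1]: (0.00+5.26)/2 × 1 = 2.63
  [1→2]: (5.26+3.63)/2 × 1 = 4.445
  [2→4]: (3.63+1.50)/2 × 2 = 5.13
  [4→4.5]: (1.50+1.20)/2 × 0.5 = 0.675
  [4.5→5.5]: (1.20+0.77)/2 × 1 = 0.985
  [5.5→8.5]: (0.77+0.20)/2 × 3 = 1.455
  Sum = 15.32 µg/mL·h
Tail: C_last/k_e = 0.20/0.445 = 0.449
AUC_0→∞ (oral capsule) = 15.32 + 0.449 = 15.769 µg/mL·h
F = (AUC_ev/D_ev)/(AUC_iv/D_iv) = (15.769/20)/(38.7/10) = 0.78845/3.87 = 0.2037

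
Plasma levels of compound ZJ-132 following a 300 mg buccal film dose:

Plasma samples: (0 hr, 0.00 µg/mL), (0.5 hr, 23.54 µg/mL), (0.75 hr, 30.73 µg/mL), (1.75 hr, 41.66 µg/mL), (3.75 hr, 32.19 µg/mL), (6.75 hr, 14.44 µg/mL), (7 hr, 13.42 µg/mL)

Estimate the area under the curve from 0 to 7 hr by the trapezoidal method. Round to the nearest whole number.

AUC = 196 µg/mL·hr

Trapezoidal AUC_0→7:
  [0→0.5]: (0.00+23.54)/2 × 0.5 = 5.885
  [0.5→0.75]: (23.54+30.73)/2 × 0.25 = 6.78375
  [0.75→1.75]: (30.73+41.66)/2 × 1 = 36.195
  [1.75→3.75]: (41.66+32.19)/2 × 2 = 73.85
  [3.75→6.75]: (32.19+14.44)/2 × 3 = 69.945
  [6.75→7]: (14.44+13.42)/2 × 0.25 = 3.4825
  Sum = 196.14125 µg/mL·hr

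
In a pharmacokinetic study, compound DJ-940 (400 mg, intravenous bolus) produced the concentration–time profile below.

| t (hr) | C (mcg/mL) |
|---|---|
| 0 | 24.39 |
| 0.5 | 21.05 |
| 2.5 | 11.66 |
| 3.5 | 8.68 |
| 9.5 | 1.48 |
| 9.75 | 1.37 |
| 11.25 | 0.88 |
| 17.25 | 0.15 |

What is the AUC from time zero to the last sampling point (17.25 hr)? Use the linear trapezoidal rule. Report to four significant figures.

Trapezoidal AUC_0→17.25:
  [0→0.5]: (24.39+21.05)/2 × 0.5 = 11.36
  [0.5→2.5]: (21.05+11.66)/2 × 2 = 32.71
  [2.5→3.5]: (11.66+8.68)/2 × 1 = 10.17
  [3.5→9.5]: (8.68+1.48)/2 × 6 = 30.48
  [9.5→9.75]: (1.48+1.37)/2 × 0.25 = 0.35625
  [9.75→11.25]: (1.37+0.88)/2 × 1.5 = 1.6875
  [11.25→17.25]: (0.88+0.15)/2 × 6 = 3.09
  Sum = 89.85375 mcg/mL·hr

AUC = 89.85 mcg/mL·hr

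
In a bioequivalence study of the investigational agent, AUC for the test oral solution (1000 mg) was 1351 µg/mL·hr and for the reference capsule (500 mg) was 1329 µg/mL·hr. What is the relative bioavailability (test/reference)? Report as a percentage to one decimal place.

F_rel = 50.8%

F_rel = (AUC_test/D_test) / (AUC_ref/D_ref)
      = (1351/1000) / (1329/500)
      = 1.351 / 2.658 = 0.5083 = 50.83%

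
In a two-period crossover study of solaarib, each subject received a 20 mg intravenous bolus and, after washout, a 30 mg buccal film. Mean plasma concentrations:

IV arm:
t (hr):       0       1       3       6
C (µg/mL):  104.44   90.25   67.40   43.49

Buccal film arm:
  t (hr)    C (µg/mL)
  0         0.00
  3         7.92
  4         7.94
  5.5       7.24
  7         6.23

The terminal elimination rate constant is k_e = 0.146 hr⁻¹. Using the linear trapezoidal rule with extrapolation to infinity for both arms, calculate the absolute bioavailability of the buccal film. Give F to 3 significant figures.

Trapezoidal AUC_0→6 (IV):
  [0→1]: (104.44+90.25)/2 × 1 = 97.345
  [1→3]: (90.25+67.40)/2 × 2 = 157.65
  [3→6]: (67.40+43.49)/2 × 3 = 166.335
  Sum = 421.33 µg/mL·hr
IV tail: 43.49/0.146 = 297.877; AUC_iv,0→∞ = 421.33 + 297.877 = 719.207 µg/mL·hr
Trapezoidal AUC_0→7 (buccal film):
  [0→3]: (0.00+7.92)/2 × 3 = 11.88
  [3→4]: (7.92+7.94)/2 × 1 = 7.93
  [4→5.5]: (7.94+7.24)/2 × 1.5 = 11.385
  [5.5→7]: (7.24+6.23)/2 × 1.5 = 10.1025
  Sum = 41.2975 µg/mL·hr
buccal film tail: 6.23/0.146 = 42.671; AUC_ev,0→∞ = 41.2975 + 42.671 = 83.9685 µg/mL·hr
F = (AUC_ev/D_ev)/(AUC_iv/D_iv) = (83.9685/30)/(719.207/20) = 2.79895/35.96035 = 0.0778

F = 0.0778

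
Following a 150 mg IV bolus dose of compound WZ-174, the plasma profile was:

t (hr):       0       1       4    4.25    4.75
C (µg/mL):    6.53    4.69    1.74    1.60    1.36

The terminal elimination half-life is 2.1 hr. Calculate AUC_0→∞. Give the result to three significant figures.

Trapezoidal AUC_0→4.75:
  [0→1]: (6.53+4.69)/2 × 1 = 5.61
  [1→4]: (4.69+1.74)/2 × 3 = 9.645
  [4→4.25]: (1.74+1.60)/2 × 0.25 = 0.4175
  [4.25→4.75]: (1.60+1.36)/2 × 0.5 = 0.74
  Sum = 16.4125 µg/mL·hr
k_e = ln2 / t½ = 0.693147 / 2.1 = 0.3301 hr^-1
Extrapolated tail: C_last / k_e = 1.36 / 0.3301 = 4.120
AUC_0→∞ = 16.4125 + 4.120 = 20.5325 µg/mL·hr

AUC = 20.5 µg/mL·hr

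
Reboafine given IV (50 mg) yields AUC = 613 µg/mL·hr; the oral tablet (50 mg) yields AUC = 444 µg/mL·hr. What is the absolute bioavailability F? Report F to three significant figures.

F = 0.724

F = (AUC_ev / D_ev) / (AUC_iv / D_iv)
  = (444/50) / (613/50)
  = 8.88 / 12.26 = 0.7243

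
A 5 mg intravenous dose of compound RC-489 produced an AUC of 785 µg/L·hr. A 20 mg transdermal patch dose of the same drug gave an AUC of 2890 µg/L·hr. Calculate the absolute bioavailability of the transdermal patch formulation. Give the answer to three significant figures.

F = (AUC_ev / D_ev) / (AUC_iv / D_iv)
  = (2890/20) / (785/5)
  = 144.5 / 157 = 0.9204

F = 0.920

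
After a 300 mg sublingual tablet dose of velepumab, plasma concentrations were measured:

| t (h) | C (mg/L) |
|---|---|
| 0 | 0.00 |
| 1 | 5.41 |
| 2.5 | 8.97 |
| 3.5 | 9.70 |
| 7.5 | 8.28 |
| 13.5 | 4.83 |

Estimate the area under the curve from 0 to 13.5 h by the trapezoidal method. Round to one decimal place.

Trapezoidal AUC_0→13.5:
  [0→1]: (0.00+5.41)/2 × 1 = 2.705
  [1→2.5]: (5.41+8.97)/2 × 1.5 = 10.785
  [2.5→3.5]: (8.97+9.70)/2 × 1 = 9.335
  [3.5→7.5]: (9.70+8.28)/2 × 4 = 35.96
  [7.5→13.5]: (8.28+4.83)/2 × 6 = 39.33
  Sum = 98.115 mg/L·h

AUC = 98.1 mg/L·h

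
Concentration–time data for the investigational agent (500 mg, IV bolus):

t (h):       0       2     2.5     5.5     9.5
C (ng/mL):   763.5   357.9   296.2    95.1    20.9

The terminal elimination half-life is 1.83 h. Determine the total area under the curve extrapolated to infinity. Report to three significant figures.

AUC = 2160 ng/mL·h

Trapezoidal AUC_0→9.5:
  [0→2]: (763.5+357.9)/2 × 2 = 1121.4
  [2→2.5]: (357.9+296.2)/2 × 0.5 = 163.525
  [2.5→5.5]: (296.2+95.1)/2 × 3 = 586.95
  [5.5→9.5]: (95.1+20.9)/2 × 4 = 232.0
  Sum = 2103.875 ng/mL·h
k_e = ln2 / t½ = 0.693147 / 1.83 = 0.3788 h^-1
Extrapolated tail: C_last / k_e = 20.9 / 0.3788 = 55.174
AUC_0→∞ = 2103.875 + 55.174 = 2159.049 ng/mL·h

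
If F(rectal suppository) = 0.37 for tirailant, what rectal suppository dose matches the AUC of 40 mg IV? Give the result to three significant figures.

For equal systemic exposure: F × D_ev = D_iv
D_ev = D_iv / F = 40 / 0.37 = 108.108 mg

D_rectal = 108 mg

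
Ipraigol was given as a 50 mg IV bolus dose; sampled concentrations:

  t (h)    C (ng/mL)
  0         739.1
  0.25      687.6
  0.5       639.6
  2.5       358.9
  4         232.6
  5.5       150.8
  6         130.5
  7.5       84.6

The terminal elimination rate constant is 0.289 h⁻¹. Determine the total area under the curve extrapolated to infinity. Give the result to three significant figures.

Trapezoidal AUC_0→7.5:
  [0→0.25]: (739.1+687.6)/2 × 0.25 = 178.3375
  [0.25→0.5]: (687.6+639.6)/2 × 0.25 = 165.9
  [0.5→2.5]: (639.6+358.9)/2 × 2 = 998.5
  [2.5→4]: (358.9+232.6)/2 × 1.5 = 443.625
  [4→5.5]: (232.6+150.8)/2 × 1.5 = 287.55
  [5.5→6]: (150.8+130.5)/2 × 0.5 = 70.325
  [6→7.5]: (130.5+84.6)/2 × 1.5 = 161.325
  Sum = 2305.5625 ng/mL·h
Extrapolated tail: C_last / k_e = 84.6 / 0.289 = 292.734
AUC_0→∞ = 2305.5625 + 292.734 = 2598.2965 ng/mL·h

AUC = 2600 ng/mL·h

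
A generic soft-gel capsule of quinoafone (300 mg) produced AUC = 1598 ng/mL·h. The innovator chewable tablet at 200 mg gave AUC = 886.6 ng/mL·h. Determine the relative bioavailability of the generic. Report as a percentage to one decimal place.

F_rel = (AUC_test/D_test) / (AUC_ref/D_ref)
      = (1598/300) / (886.6/200)
      = 5.32667 / 4.433 = 1.2016 = 120.16%

F_rel = 120.2%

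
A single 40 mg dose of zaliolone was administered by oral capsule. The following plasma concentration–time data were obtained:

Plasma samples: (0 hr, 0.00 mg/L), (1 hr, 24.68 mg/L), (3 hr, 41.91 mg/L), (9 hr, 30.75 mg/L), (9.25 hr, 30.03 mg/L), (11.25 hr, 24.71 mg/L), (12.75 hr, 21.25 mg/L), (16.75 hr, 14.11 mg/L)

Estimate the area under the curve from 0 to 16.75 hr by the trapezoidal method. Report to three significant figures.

AUC = 464 mg/L·hr

Trapezoidal AUC_0→16.75:
  [0→1]: (0.00+24.68)/2 × 1 = 12.34
  [1→3]: (24.68+41.91)/2 × 2 = 66.59
  [3→9]: (41.91+30.75)/2 × 6 = 217.98
  [9→9.25]: (30.75+30.03)/2 × 0.25 = 7.5975
  [9.25→11.25]: (30.03+24.71)/2 × 2 = 54.74
  [11.25→12.75]: (24.71+21.25)/2 × 1.5 = 34.47
  [12.75→16.75]: (21.25+14.11)/2 × 4 = 70.72
  Sum = 464.4375 mg/L·hr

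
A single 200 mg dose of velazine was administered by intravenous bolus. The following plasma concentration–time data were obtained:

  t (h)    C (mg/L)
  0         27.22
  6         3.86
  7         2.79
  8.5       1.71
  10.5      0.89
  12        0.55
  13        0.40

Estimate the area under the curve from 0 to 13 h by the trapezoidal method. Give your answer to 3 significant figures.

AUC = 104 mg/L·h

Trapezoidal AUC_0→13:
  [0→6]: (27.22+3.86)/2 × 6 = 93.24
  [6→7]: (3.86+2.79)/2 × 1 = 3.325
  [7→8.5]: (2.79+1.71)/2 × 1.5 = 3.375
  [8.5→10.5]: (1.71+0.89)/2 × 2 = 2.6
  [10.5→12]: (0.89+0.55)/2 × 1.5 = 1.08
  [12→13]: (0.55+0.40)/2 × 1 = 0.475
  Sum = 104.095 mg/L·h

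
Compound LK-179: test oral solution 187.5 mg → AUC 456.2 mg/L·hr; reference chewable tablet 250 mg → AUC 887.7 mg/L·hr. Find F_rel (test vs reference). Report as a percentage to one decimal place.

F_rel = (AUC_test/D_test) / (AUC_ref/D_ref)
      = (456.2/187.5) / (887.7/250)
      = 2.43307 / 3.5508 = 0.6852 = 68.52%

F_rel = 68.5%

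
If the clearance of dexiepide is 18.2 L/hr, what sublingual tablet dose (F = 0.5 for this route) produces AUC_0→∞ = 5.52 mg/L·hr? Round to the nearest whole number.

Dose = 201 mg

Dose = CL × AUC_0→∞ / F
     = 18.2 × 5.52 / 0.5 = 200.928 mg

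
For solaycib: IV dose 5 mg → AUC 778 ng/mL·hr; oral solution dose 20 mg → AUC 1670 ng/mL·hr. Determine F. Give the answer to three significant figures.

F = 0.537

F = (AUC_ev / D_ev) / (AUC_iv / D_iv)
  = (1670/20) / (778/5)
  = 83.5 / 155.6 = 0.5366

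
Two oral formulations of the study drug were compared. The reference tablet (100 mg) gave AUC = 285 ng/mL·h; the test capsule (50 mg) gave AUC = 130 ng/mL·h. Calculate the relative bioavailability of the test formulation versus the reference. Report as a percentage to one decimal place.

F_rel = (AUC_test/D_test) / (AUC_ref/D_ref)
      = (130/50) / (285/100)
      = 2.6 / 2.85 = 0.9123 = 91.23%

F_rel = 91.2%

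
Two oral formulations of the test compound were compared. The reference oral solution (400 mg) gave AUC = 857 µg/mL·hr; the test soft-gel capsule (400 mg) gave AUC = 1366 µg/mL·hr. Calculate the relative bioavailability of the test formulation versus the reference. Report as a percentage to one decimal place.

F_rel = (AUC_test/D_test) / (AUC_ref/D_ref)
      = (1366/400) / (857/400)
      = 3.415 / 2.1425 = 1.5939 = 159.39%

F_rel = 159.4%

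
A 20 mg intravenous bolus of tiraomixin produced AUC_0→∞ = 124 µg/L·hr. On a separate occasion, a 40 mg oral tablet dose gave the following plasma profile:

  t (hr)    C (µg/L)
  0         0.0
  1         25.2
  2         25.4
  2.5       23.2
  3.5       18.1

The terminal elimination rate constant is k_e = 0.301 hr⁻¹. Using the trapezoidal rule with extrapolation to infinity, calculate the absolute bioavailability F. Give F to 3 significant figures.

Trapezoidal AUC_0→3.5 (oral tablet):
  [0→1]: (0.0+25.2)/2 × 1 = 12.6
  [1→2]: (25.2+25.4)/2 × 1 = 25.3
  [2→2.5]: (25.4+23.2)/2 × 0.5 = 12.15
  [2.5→3.5]: (23.2+18.1)/2 × 1 = 20.65
  Sum = 70.7 µg/L·hr
Tail: C_last/k_e = 18.1/0.301 = 60.133
AUC_0→∞ (oral tablet) = 70.7 + 60.133 = 130.833 µg/L·hr
F = (AUC_ev/D_ev)/(AUC_iv/D_iv) = (130.833/40)/(124/20) = 3.270825/6.2 = 0.5276

F = 0.528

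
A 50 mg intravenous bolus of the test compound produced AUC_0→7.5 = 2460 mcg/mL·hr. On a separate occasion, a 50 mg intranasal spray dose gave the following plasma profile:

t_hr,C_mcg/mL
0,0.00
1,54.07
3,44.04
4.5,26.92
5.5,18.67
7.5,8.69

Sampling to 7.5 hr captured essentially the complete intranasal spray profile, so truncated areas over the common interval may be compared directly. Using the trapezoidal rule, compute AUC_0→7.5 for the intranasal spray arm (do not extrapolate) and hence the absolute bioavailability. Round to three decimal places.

Trapezoidal AUC_0→7.5 (intranasal spray):
  [0→1]: (0.00+54.07)/2 × 1 = 27.035
  [1→3]: (54.07+44.04)/2 × 2 = 98.11
  [3→4.5]: (44.04+26.92)/2 × 1.5 = 53.22
  [4.5→5.5]: (26.92+18.67)/2 × 1 = 22.795
  [5.5→7.5]: (18.67+8.69)/2 × 2 = 27.36
  Sum = 228.52 mcg/mL·hr
F = (AUC_ev/D_ev)/(AUC_iv/D_iv) = (228.52/50)/(2460/50) = 4.5704/49.2 = 0.0929

F = 0.093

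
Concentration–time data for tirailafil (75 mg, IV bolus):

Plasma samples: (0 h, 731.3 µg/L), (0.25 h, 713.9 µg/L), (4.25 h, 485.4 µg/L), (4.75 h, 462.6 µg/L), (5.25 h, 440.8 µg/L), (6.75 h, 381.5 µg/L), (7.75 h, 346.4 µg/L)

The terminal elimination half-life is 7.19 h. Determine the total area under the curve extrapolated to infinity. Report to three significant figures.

AUC = 7620 µg/L·h

Trapezoidal AUC_0→7.75:
  [0→0.25]: (731.3+713.9)/2 × 0.25 = 180.65
  [0.25→4.25]: (713.9+485.4)/2 × 4 = 2398.6
  [4.25→4.75]: (485.4+462.6)/2 × 0.5 = 237.0
  [4.75→5.25]: (462.6+440.8)/2 × 0.5 = 225.85
  [5.25→6.75]: (440.8+381.5)/2 × 1.5 = 616.725
  [6.75→7.75]: (381.5+346.4)/2 × 1 = 363.95
  Sum = 4022.775 µg/L·h
k_e = ln2 / t½ = 0.693147 / 7.19 = 0.0964 h^-1
Extrapolated tail: C_last / k_e = 346.4 / 0.0964 = 3593.361
AUC_0→∞ = 4022.775 + 3593.361 = 7616.136 µg/L·h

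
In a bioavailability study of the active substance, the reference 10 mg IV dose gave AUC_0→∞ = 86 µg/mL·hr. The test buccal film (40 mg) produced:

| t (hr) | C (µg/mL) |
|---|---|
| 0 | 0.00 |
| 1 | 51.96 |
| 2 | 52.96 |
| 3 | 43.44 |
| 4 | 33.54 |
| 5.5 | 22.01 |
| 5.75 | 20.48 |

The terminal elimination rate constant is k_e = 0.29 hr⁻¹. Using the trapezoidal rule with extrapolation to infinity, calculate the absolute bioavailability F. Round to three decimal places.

F = 0.822

Trapezoidal AUC_0→5.75 (buccal film):
  [0→1]: (0.00+51.96)/2 × 1 = 25.98
  [1→2]: (51.96+52.96)/2 × 1 = 52.46
  [2→3]: (52.96+43.44)/2 × 1 = 48.2
  [3→4]: (43.44+33.54)/2 × 1 = 38.49
  [4→5.5]: (33.54+22.01)/2 × 1.5 = 41.6625
  [5.5→5.75]: (22.01+20.48)/2 × 0.25 = 5.31125
  Sum = 212.10375 µg/mL·hr
Tail: C_last/k_e = 20.48/0.29 = 70.621
AUC_0→∞ (buccal film) = 212.10375 + 70.621 = 282.72475 µg/mL·hr
F = (AUC_ev/D_ev)/(AUC_iv/D_iv) = (282.72475/40)/(86/10) = 7.06812/8.6 = 0.8219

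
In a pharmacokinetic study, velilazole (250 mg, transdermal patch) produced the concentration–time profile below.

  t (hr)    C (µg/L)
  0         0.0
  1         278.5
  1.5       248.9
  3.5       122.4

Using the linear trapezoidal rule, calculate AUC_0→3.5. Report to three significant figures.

Trapezoidal AUC_0→3.5:
  [0→1]: (0.0+278.5)/2 × 1 = 139.25
  [1→1.5]: (278.5+248.9)/2 × 0.5 = 131.85
  [1.5→3.5]: (248.9+122.4)/2 × 2 = 371.3
  Sum = 642.4 µg/L·hr

AUC = 642 µg/L·hr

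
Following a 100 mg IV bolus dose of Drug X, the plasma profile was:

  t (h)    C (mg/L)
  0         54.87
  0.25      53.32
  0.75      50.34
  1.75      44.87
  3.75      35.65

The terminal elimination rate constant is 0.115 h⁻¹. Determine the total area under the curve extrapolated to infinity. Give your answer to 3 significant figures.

Trapezoidal AUC_0→3.75:
  [0→0.25]: (54.87+53.32)/2 × 0.25 = 13.52375
  [0.25→0.75]: (53.32+50.34)/2 × 0.5 = 25.915
  [0.75→1.75]: (50.34+44.87)/2 × 1 = 47.605
  [1.75→3.75]: (44.87+35.65)/2 × 2 = 80.52
  Sum = 167.56375 mg/L·h
Extrapolated tail: C_last / k_e = 35.65 / 0.115 = 310.000
AUC_0→∞ = 167.56375 + 310.000 = 477.56375 mg/L·h

AUC = 478 mg/L·h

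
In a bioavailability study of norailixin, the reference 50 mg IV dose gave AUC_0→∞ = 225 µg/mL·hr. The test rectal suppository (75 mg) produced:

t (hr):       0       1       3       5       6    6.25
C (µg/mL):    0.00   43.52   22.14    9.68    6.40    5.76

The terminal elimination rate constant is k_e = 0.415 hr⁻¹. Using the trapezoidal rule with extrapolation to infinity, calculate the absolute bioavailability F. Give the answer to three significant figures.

Trapezoidal AUC_0→6.25 (rectal suppository):
  [0→1]: (0.00+43.52)/2 × 1 = 21.76
  [1→3]: (43.52+22.14)/2 × 2 = 65.66
  [3→5]: (22.14+9.68)/2 × 2 = 31.82
  [5→6]: (9.68+6.40)/2 × 1 = 8.04
  [6→6.25]: (6.40+5.76)/2 × 0.25 = 1.52
  Sum = 128.8 µg/mL·hr
Tail: C_last/k_e = 5.76/0.415 = 13.880
AUC_0→∞ (rectal suppository) = 128.8 + 13.880 = 142.68 µg/mL·hr
F = (AUC_ev/D_ev)/(AUC_iv/D_iv) = (142.68/75)/(225/50) = 1.9024/4.5 = 0.4228

F = 0.423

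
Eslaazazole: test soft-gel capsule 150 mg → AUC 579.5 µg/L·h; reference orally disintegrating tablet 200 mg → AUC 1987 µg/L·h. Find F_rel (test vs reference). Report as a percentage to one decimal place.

F_rel = (AUC_test/D_test) / (AUC_ref/D_ref)
      = (579.5/150) / (1987/200)
      = 3.86333 / 9.935 = 0.3889 = 38.89%

F_rel = 38.9%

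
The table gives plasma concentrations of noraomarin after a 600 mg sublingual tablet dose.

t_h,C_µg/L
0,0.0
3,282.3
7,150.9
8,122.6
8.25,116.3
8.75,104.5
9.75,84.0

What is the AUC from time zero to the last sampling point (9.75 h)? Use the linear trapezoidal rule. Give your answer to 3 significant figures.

Trapezoidal AUC_0→9.75:
  [0→3]: (0.0+282.3)/2 × 3 = 423.45
  [3→7]: (282.3+150.9)/2 × 4 = 866.4
  [7→8]: (150.9+122.6)/2 × 1 = 136.75
  [8→8.25]: (122.6+116.3)/2 × 0.25 = 29.8625
  [8.25→8.75]: (116.3+104.5)/2 × 0.5 = 55.2
  [8.75→9.75]: (104.5+84.0)/2 × 1 = 94.25
  Sum = 1605.9125 µg/L·h

AUC = 1610 µg/L·h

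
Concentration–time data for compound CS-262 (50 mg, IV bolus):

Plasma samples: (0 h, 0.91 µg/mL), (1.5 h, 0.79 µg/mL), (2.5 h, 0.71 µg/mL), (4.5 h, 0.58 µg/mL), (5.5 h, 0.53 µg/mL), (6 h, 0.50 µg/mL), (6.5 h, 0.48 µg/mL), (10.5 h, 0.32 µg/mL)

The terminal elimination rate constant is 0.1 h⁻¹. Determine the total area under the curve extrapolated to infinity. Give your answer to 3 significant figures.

Trapezoidal AUC_0→10.5:
  [0→1.5]: (0.91+0.79)/2 × 1.5 = 1.275
  [1.5→2.5]: (0.79+0.71)/2 × 1 = 0.75
  [2.5→4.5]: (0.71+0.58)/2 × 2 = 1.29
  [4.5→5.5]: (0.58+0.53)/2 × 1 = 0.555
  [5.5→6]: (0.53+0.50)/2 × 0.5 = 0.2575
  [6→6.5]: (0.50+0.48)/2 × 0.5 = 0.245
  [6.5→10.5]: (0.48+0.32)/2 × 4 = 1.6
  Sum = 5.9725 µg/mL·h
Extrapolated tail: C_last / k_e = 0.32 / 0.1 = 3.200
AUC_0→∞ = 5.9725 + 3.200 = 9.1725 µg/mL·h

AUC = 9.17 µg/mL·h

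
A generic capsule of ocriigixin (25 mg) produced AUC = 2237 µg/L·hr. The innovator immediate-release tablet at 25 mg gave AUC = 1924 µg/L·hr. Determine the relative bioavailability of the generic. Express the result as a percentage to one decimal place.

F_rel = 116.3%

F_rel = (AUC_test/D_test) / (AUC_ref/D_ref)
      = (2237/25) / (1924/25)
      = 89.48 / 76.96 = 1.1627 = 116.27%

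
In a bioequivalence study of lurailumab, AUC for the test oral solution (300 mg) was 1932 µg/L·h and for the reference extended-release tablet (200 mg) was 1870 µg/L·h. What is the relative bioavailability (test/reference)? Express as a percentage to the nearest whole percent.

F_rel = (AUC_test/D_test) / (AUC_ref/D_ref)
      = (1932/300) / (1870/200)
      = 6.44 / 9.35 = 0.6888 = 68.88%

F_rel = 69%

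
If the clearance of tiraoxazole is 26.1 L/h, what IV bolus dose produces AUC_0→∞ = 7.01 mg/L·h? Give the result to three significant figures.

Dose = 183 mg

Dose_iv = CL × AUC_0→∞
     = 26.1 × 7.01 = 182.961 mg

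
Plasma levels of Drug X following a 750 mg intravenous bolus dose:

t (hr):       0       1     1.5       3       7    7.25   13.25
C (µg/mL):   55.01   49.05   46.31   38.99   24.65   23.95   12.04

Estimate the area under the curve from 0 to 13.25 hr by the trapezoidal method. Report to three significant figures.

AUC = 381 µg/mL·hr

Trapezoidal AUC_0→13.25:
  [0→1]: (55.01+49.05)/2 × 1 = 52.03
  [1→1.5]: (49.05+46.31)/2 × 0.5 = 23.84
  [1.5→3]: (46.31+38.99)/2 × 1.5 = 63.975
  [3→7]: (38.99+24.65)/2 × 4 = 127.28
  [7→7.25]: (24.65+23.95)/2 × 0.25 = 6.075
  [7.25→13.25]: (23.95+12.04)/2 × 6 = 107.97
  Sum = 381.17 µg/mL·hr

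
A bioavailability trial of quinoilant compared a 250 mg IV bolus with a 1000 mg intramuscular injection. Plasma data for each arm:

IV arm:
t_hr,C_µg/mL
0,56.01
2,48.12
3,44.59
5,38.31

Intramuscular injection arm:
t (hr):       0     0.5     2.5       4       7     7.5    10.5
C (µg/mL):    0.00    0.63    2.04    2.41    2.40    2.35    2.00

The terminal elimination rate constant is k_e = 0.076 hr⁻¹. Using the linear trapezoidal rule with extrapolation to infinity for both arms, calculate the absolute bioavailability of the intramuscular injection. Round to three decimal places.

Trapezoidal AUC_0→5 (IV):
  [0→2]: (56.01+48.12)/2 × 2 = 104.13
  [2→3]: (48.12+44.59)/2 × 1 = 46.355
  [3→5]: (44.59+38.31)/2 × 2 = 82.9
  Sum = 233.385 µg/mL·hr
IV tail: 38.31/0.076 = 504.079; AUC_iv,0→∞ = 233.385 + 504.079 = 737.464 µg/mL·hr
Trapezoidal AUC_0→10.5 (intramuscular injection):
  [0→0.5]: (0.00+0.63)/2 × 0.5 = 0.1575
  [0.5→2.5]: (0.63+2.04)/2 × 2 = 2.67
  [2.5→4]: (2.04+2.41)/2 × 1.5 = 3.3375
  [4→7]: (2.41+2.40)/2 × 3 = 7.215
  [7→7.5]: (2.40+2.35)/2 × 0.5 = 1.1875
  [7.5→10.5]: (2.35+2.00)/2 × 3 = 6.525
  Sum = 21.0925 µg/mL·hr
intramuscular injection tail: 2.00/0.076 = 26.316; AUC_ev,0→∞ = 21.0925 + 26.316 = 47.4085 µg/mL·hr
F = (AUC_ev/D_ev)/(AUC_iv/D_iv) = (47.4085/1000)/(737.464/250) = 0.0474085/2.949856 = 0.0161

F = 0.016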